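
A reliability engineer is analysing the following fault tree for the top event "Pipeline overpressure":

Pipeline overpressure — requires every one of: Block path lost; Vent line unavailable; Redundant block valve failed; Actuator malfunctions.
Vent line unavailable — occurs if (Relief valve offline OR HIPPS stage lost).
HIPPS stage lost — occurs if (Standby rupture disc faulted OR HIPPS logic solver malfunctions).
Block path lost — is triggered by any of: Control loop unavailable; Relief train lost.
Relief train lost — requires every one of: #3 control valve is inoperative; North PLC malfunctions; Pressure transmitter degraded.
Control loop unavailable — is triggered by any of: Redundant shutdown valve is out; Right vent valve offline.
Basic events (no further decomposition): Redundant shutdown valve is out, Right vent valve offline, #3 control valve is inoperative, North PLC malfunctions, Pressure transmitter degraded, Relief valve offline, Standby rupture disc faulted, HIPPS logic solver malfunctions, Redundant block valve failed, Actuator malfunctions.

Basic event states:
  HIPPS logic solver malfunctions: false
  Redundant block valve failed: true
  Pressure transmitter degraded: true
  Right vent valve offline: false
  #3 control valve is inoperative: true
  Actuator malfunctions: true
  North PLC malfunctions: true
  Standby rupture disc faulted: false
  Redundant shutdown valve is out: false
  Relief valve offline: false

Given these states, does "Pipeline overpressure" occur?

No

Control loop unavailable [OR]: Redundant shutdown valve is out=not, Right vent valve offline=not → no input occurs → does not occur.
Relief train lost [AND]: #3 control valve is inoperative=occurs, North PLC malfunctions=occurs, Pressure transmitter degraded=occurs → all inputs occur → occurs.
Block path lost [OR]: Control loop unavailable=not, Relief train lost=occurs → at least one input occurs → occurs.
HIPPS stage lost [OR]: Standby rupture disc faulted=not, HIPPS logic solver malfunctions=not → no input occurs → does not occur.
Vent line unavailable [OR]: Relief valve offline=not, HIPPS stage lost=not → no input occurs → does not occur.
Pipeline overpressure [AND]: Block path lost=occurs, Vent line unavailable=not, Redundant block valve failed=occurs, Actuator malfunctions=occurs → not all inputs occur → does not occur.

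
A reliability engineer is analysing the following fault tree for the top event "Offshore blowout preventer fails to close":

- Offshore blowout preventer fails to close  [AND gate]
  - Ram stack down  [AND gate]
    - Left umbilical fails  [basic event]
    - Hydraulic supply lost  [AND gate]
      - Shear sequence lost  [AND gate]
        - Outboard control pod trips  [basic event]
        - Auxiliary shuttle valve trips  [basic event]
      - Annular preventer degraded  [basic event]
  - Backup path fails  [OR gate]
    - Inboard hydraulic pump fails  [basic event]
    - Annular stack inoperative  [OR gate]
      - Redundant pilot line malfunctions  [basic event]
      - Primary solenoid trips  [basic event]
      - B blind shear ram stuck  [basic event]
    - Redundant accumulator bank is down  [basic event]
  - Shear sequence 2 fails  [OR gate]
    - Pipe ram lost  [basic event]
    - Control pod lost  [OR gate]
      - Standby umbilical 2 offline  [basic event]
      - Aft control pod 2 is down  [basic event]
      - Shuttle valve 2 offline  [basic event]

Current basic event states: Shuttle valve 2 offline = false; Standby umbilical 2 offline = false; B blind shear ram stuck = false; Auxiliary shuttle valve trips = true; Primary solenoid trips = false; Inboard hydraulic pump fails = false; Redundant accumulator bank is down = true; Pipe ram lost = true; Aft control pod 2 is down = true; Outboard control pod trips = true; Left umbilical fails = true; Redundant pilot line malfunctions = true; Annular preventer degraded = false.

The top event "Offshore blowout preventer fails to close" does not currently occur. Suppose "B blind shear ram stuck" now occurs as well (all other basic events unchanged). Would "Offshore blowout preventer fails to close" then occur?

Counterfactual: set "B blind shear ram stuck" to occurred.
Shear sequence lost [AND]: Outboard control pod trips=occurs, Auxiliary shuttle valve trips=occurs → all inputs occur → occurs.
Hydraulic supply lost [AND]: Shear sequence lost=occurs, Annular preventer degraded=not → not all inputs occur → does not occur.
Ram stack down [AND]: Left umbilical fails=occurs, Hydraulic supply lost=not → not all inputs occur → does not occur.
Annular stack inoperative [OR]: Redundant pilot line malfunctions=occurs, Primary solenoid trips=not, B blind shear ram stuck=occurs → at least one input occurs → occurs.
Backup path fails [OR]: Inboard hydraulic pump fails=not, Annular stack inoperative=occurs, Redundant accumulator bank is down=occurs → at least one input occurs → occurs.
Control pod lost [OR]: Standby umbilical 2 offline=not, Aft control pod 2 is down=occurs, Shuttle valve 2 offline=not → at least one input occurs → occurs.
Shear sequence 2 fails [OR]: Pipe ram lost=occurs, Control pod lost=occurs → at least one input occurs → occurs.
Offshore blowout preventer fails to close [AND]: Ram stack down=not, Backup path fails=occurs, Shear sequence 2 fails=occurs → not all inputs occur → does not occur.

No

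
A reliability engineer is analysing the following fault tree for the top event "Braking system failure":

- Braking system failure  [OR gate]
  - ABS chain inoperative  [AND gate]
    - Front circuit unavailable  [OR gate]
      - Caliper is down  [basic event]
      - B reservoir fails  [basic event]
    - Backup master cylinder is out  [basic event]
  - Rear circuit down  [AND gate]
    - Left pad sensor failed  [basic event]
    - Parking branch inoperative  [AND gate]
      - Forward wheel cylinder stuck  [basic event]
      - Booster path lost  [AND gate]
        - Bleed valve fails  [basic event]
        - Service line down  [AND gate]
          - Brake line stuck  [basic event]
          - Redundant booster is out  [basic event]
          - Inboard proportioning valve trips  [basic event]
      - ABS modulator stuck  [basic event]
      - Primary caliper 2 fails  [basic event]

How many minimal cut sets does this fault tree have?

3

Front circuit unavailable [OR]: union of children's cut sets → 2 cut set(s).
ABS chain inoperative [AND]: one cut set from each child combined → 2 × 1 = 2 cut set(s).
Service line down [AND]: one cut set from each child combined → 1 × 1 × 1 = 1 cut set(s).
Booster path lost [AND]: one cut set from each child combined → 1 × 1 = 1 cut set(s).
Parking branch inoperative [AND]: one cut set from each child combined → 1 × 1 × 1 × 1 = 1 cut set(s).
Rear circuit down [AND]: one cut set from each child combined → 1 × 1 = 1 cut set(s).
Braking system failure [OR]: union of children's cut sets → 3 cut set(s).
Minimal cut sets: {Backup master cylinder is out, Caliper is down}; {B reservoir fails, Backup master cylinder is out}; {ABS modulator stuck, Bleed valve fails, Brake line stuck, Forward wheel cylinder stuck, Inboard proportioning valve trips, Left pad sensor failed, Primary caliper 2 fails, Redundant booster is out}.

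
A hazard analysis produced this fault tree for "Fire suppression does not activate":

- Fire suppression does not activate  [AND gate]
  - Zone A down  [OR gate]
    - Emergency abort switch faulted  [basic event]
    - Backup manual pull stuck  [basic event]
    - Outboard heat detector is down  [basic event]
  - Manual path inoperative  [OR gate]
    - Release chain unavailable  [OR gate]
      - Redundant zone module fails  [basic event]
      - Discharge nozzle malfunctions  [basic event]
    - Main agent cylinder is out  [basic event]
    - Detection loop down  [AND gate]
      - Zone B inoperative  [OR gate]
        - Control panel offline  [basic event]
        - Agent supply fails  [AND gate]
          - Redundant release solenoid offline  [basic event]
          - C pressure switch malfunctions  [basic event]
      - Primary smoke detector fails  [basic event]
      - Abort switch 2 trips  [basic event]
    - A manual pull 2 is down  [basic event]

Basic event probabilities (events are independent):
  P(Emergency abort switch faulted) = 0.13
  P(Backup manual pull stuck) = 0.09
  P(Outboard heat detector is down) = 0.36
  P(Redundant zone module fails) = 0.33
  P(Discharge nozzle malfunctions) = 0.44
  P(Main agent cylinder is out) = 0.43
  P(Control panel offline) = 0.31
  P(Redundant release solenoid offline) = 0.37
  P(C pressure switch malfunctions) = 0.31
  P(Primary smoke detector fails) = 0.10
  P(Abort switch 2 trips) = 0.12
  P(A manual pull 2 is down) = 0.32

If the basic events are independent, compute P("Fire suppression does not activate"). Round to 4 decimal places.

P(Zone A down) [OR] = 1 − (1−0.13) × (1−0.09) × (1−0.36) = 0.493312
P(Release chain unavailable) [OR] = 1 − (1−0.33) × (1−0.44) = 0.624800
P(Agent supply fails) [AND] = 0.37 × 0.31 = 0.114700
P(Zone B inoperative) [OR] = 1 − (1−0.31) × (1−0.114700) = 0.389143
P(Detection loop down) [AND] = 0.389143 × 0.10 × 0.12 = 0.004670
P(Manual path inoperative) [OR] = 1 − (1−0.624800) × (1−0.43) × (1−0.004670) × (1−0.32) = 0.855252
P(Fire suppression does not activate) [AND] = 0.493312 × 0.855252 = 0.421906
Rounded to 4 decimal places: P(Fire suppression does not activate) ≈ 0.4219.

0.4219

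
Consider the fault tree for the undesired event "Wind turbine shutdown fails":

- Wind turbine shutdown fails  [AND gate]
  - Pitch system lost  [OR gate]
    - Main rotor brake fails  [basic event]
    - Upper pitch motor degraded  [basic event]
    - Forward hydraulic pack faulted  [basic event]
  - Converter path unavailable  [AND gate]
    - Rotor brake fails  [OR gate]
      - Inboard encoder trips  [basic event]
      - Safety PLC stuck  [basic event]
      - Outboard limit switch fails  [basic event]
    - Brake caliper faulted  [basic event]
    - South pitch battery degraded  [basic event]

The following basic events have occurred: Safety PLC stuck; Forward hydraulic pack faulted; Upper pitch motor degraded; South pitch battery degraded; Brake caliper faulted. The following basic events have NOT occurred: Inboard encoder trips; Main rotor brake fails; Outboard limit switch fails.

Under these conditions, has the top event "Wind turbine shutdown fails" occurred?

Yes

Pitch system lost [OR]: Main rotor brake fails=not, Upper pitch motor degraded=occurs, Forward hydraulic pack faulted=occurs → at least one input occurs → occurs.
Rotor brake fails [OR]: Inboard encoder trips=not, Safety PLC stuck=occurs, Outboard limit switch fails=not → at least one input occurs → occurs.
Converter path unavailable [AND]: Rotor brake fails=occurs, Brake caliper faulted=occurs, South pitch battery degraded=occurs → all inputs occur → occurs.
Wind turbine shutdown fails [AND]: Pitch system lost=occurs, Converter path unavailable=occurs → all inputs occur → occurs.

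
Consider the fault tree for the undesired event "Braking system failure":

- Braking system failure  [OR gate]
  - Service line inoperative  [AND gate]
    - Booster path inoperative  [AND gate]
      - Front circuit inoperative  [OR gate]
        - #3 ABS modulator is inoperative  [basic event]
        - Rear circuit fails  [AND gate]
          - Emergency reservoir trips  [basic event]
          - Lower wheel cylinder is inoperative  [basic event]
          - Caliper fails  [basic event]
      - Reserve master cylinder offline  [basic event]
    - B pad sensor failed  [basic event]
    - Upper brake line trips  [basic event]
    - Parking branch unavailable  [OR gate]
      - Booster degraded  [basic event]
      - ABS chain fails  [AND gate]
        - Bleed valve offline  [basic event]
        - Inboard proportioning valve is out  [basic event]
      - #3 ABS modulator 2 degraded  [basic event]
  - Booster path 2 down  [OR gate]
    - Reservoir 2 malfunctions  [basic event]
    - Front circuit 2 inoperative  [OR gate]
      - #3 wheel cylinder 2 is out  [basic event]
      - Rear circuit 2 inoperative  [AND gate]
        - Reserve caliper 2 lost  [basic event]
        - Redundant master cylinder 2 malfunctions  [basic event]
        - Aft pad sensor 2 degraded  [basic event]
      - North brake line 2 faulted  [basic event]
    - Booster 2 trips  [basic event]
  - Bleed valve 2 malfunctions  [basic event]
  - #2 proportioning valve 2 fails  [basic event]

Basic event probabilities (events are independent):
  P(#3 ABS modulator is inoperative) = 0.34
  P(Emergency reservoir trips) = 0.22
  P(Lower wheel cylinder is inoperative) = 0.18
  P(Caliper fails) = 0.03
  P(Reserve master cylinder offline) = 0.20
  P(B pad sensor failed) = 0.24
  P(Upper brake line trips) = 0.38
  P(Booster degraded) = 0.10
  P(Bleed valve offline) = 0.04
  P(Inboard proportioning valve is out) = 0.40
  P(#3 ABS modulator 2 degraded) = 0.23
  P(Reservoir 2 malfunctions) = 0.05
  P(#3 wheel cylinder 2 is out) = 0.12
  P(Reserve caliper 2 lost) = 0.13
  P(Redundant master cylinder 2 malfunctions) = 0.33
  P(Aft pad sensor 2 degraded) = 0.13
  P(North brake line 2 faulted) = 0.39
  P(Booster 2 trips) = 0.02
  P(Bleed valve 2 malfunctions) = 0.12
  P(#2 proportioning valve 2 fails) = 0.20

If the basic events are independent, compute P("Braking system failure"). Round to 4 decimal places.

0.6508

P(Rear circuit fails) [AND] = 0.22 × 0.18 × 0.03 = 0.001188
P(Front circuit inoperative) [OR] = 1 − (1−0.34) × (1−0.001188) = 0.340784
P(Booster path inoperative) [AND] = 0.340784 × 0.20 = 0.068157
P(ABS chain fails) [AND] = 0.04 × 0.40 = 0.016000
P(Parking branch unavailable) [OR] = 1 − (1−0.10) × (1−0.016000) × (1−0.23) = 0.318088
P(Service line inoperative) [AND] = 0.068157 × 0.24 × 0.38 × 0.318088 = 0.001977
P(Rear circuit 2 inoperative) [AND] = 0.13 × 0.33 × 0.13 = 0.005577
P(Front circuit 2 inoperative) [OR] = 1 − (1−0.12) × (1−0.005577) × (1−0.39) = 0.466194
P(Booster path 2 down) [OR] = 1 − (1−0.05) × (1−0.466194) × (1−0.02) = 0.503027
P(Braking system failure) [OR] = 1 − (1−0.001977) × (1−0.503027) × (1−0.12) × (1−0.20) = 0.650823
Rounded to 4 decimal places: P(Braking system failure) ≈ 0.6508.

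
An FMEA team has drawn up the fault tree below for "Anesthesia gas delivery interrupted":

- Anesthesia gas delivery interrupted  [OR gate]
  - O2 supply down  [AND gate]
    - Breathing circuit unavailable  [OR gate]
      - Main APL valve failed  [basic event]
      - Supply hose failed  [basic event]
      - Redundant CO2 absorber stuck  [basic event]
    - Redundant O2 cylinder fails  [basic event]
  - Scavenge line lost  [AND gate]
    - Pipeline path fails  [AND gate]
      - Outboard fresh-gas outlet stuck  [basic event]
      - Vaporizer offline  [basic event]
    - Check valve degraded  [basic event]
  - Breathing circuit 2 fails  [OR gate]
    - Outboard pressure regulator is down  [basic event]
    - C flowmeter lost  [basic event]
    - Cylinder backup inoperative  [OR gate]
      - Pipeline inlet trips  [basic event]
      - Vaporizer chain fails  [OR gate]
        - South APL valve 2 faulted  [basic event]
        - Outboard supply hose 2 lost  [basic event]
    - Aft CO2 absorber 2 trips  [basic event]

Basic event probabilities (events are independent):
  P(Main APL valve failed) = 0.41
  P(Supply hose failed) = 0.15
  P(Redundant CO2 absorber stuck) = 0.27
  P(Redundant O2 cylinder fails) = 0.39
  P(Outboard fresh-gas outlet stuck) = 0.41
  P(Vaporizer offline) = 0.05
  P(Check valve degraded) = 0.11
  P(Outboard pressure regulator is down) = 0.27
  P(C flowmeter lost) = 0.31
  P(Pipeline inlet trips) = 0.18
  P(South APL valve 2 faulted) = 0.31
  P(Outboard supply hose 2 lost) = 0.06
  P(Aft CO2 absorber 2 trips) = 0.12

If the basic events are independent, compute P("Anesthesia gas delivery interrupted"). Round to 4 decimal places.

0.8229

P(Breathing circuit unavailable) [OR] = 1 − (1−0.41) × (1−0.15) × (1−0.27) = 0.633905
P(O2 supply down) [AND] = 0.633905 × 0.39 = 0.247223
P(Pipeline path fails) [AND] = 0.41 × 0.05 = 0.020500
P(Scavenge line lost) [AND] = 0.020500 × 0.11 = 0.002255
P(Vaporizer chain fails) [OR] = 1 − (1−0.31) × (1−0.06) = 0.351400
P(Cylinder backup inoperative) [OR] = 1 − (1−0.18) × (1−0.351400) = 0.468148
P(Breathing circuit 2 fails) [OR] = 1 − (1−0.27) × (1−0.31) × (1−0.468148) × (1−0.12) = 0.764253
P(Anesthesia gas delivery interrupted) [OR] = 1 − (1−0.247223) × (1−0.002255) × (1−0.764253) = 0.822935
Rounded to 4 decimal places: P(Anesthesia gas delivery interrupted) ≈ 0.8229.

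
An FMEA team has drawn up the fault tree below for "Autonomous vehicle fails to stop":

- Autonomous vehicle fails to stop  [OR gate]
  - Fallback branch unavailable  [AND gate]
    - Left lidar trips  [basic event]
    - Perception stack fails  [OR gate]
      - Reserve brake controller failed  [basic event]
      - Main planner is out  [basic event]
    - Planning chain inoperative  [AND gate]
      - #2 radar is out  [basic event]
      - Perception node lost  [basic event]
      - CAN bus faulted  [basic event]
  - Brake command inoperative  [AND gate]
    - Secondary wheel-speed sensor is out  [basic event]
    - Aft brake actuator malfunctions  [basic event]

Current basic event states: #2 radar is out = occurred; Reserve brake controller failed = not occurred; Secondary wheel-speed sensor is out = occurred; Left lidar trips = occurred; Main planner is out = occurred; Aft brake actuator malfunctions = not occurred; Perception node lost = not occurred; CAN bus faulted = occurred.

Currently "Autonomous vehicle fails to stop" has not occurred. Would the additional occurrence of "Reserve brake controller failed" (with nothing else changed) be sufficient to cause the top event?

Counterfactual: set "Reserve brake controller failed" to occurred.
Perception stack fails [OR]: Reserve brake controller failed=occurs, Main planner is out=occurs → at least one input occurs → occurs.
Planning chain inoperative [AND]: #2 radar is out=occurs, Perception node lost=not, CAN bus faulted=occurs → not all inputs occur → does not occur.
Fallback branch unavailable [AND]: Left lidar trips=occurs, Perception stack fails=occurs, Planning chain inoperative=not → not all inputs occur → does not occur.
Brake command inoperative [AND]: Secondary wheel-speed sensor is out=occurs, Aft brake actuator malfunctions=not → not all inputs occur → does not occur.
Autonomous vehicle fails to stop [OR]: Fallback branch unavailable=not, Brake command inoperative=not → no input occurs → does not occur.

No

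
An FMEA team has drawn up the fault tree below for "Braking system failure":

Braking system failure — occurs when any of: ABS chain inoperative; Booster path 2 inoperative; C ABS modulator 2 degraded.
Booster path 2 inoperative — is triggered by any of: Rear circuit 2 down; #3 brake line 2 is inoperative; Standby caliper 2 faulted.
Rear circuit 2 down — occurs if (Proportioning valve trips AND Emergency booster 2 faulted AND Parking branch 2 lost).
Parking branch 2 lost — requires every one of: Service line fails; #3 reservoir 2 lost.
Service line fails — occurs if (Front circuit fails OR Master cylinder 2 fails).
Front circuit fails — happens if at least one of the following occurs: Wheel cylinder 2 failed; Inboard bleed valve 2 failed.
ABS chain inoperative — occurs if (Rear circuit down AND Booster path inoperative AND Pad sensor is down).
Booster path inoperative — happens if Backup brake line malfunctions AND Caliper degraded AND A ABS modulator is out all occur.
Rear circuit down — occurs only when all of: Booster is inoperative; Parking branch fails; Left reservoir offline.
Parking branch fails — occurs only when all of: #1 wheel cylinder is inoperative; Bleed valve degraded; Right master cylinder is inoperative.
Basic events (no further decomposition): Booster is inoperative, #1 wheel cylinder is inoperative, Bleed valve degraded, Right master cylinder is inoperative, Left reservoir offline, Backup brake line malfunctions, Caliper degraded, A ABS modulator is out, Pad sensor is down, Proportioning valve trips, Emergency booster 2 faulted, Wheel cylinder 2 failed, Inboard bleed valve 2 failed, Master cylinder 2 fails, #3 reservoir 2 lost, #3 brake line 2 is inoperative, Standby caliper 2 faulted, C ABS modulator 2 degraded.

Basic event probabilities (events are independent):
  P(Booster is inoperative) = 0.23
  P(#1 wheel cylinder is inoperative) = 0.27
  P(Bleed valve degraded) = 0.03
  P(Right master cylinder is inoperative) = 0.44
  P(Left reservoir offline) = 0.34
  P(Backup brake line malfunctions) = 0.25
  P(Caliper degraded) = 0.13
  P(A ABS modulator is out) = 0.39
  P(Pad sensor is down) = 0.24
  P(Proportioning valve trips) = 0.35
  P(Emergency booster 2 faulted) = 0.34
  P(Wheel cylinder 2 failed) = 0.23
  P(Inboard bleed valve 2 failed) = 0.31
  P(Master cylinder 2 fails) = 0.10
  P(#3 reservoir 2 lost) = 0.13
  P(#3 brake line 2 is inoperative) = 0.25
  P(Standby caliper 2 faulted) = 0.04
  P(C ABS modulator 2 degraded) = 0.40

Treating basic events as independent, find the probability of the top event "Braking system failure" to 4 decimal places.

0.5715

P(Parking branch fails) [AND] = 0.27 × 0.03 × 0.44 = 0.003564
P(Rear circuit down) [AND] = 0.23 × 0.003564 × 0.34 = 0.000279
P(Booster path inoperative) [AND] = 0.25 × 0.13 × 0.39 = 0.012675
P(ABS chain inoperative) [AND] = 0.000279 × 0.012675 × 0.24 = 0.000001
P(Front circuit fails) [OR] = 1 − (1−0.23) × (1−0.31) = 0.468700
P(Service line fails) [OR] = 1 − (1−0.468700) × (1−0.10) = 0.521830
P(Parking branch 2 lost) [AND] = 0.521830 × 0.13 = 0.067838
P(Rear circuit 2 down) [AND] = 0.35 × 0.34 × 0.067838 = 0.008073
P(Booster path 2 inoperative) [OR] = 1 − (1−0.008073) × (1−0.25) × (1−0.04) = 0.285813
P(Braking system failure) [OR] = 1 − (1−0.000001) × (1−0.285813) × (1−0.40) = 0.571488
Rounded to 4 decimal places: P(Braking system failure) ≈ 0.5715.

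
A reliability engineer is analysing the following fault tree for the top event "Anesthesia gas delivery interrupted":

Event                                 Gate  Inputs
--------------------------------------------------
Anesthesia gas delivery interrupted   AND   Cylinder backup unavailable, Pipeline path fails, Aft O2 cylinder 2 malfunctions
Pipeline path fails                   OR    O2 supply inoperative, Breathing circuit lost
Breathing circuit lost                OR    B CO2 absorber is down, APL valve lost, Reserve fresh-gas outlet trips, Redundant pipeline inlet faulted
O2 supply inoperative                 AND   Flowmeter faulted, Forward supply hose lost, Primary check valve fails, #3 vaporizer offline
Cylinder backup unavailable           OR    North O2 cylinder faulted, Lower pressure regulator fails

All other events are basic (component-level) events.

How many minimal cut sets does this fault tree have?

Cylinder backup unavailable [OR]: union of children's cut sets → 2 cut set(s).
O2 supply inoperative [AND]: one cut set from each child combined → 1 × 1 × 1 × 1 = 1 cut set(s).
Breathing circuit lost [OR]: union of children's cut sets → 4 cut set(s).
Pipeline path fails [OR]: union of children's cut sets → 5 cut set(s).
Anesthesia gas delivery interrupted [AND]: one cut set from each child combined → 2 × 5 × 1 = 10 cut set(s).
Minimal cut sets: {#3 vaporizer offline, Aft O2 cylinder 2 malfunctions, Flowmeter faulted, Forward supply hose lost, North O2 cylinder faulted, Primary check valve fails}; {Aft O2 cylinder 2 malfunctions, B CO2 absorber is down, North O2 cylinder faulted}; {APL valve lost, Aft O2 cylinder 2 malfunctions, North O2 cylinder faulted}; {Aft O2 cylinder 2 malfunctions, North O2 cylinder faulted, Reserve fresh-gas outlet trips}; {Aft O2 cylinder 2 malfunctions, North O2 cylinder faulted, Redundant pipeline inlet faulted}; {#3 vaporizer offline, Aft O2 cylinder 2 malfunctions, Flowmeter faulted, Forward supply hose lost, Lower pressure regulator fails, Primary check valve fails}; {Aft O2 cylinder 2 malfunctions, B CO2 absorber is down, Lower pressure regulator fails}; {APL valve lost, Aft O2 cylinder 2 malfunctions, Lower pressure regulator fails}; {Aft O2 cylinder 2 malfunctions, Lower pressure regulator fails, Reserve fresh-gas outlet trips}; {Aft O2 cylinder 2 malfunctions, Lower pressure regulator fails, Redundant pipeline inlet faulted}.

10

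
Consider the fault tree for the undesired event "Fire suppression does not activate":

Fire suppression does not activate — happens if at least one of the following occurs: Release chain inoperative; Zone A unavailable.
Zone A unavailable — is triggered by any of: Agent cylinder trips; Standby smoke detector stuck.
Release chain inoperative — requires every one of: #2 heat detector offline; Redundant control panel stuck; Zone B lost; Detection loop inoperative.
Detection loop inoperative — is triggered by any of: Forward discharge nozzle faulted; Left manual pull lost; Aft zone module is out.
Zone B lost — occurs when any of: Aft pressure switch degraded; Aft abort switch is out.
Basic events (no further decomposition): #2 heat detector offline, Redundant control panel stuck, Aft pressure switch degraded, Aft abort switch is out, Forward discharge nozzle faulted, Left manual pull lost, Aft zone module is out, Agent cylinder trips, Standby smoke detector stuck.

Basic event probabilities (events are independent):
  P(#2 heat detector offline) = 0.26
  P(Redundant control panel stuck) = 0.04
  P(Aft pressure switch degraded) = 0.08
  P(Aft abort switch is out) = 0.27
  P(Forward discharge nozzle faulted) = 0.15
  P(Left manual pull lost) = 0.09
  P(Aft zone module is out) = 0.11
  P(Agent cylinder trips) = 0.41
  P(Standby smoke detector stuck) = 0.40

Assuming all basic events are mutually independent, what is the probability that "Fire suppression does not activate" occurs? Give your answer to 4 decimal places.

P(Zone B lost) [OR] = 1 − (1−0.08) × (1−0.27) = 0.328400
P(Detection loop inoperative) [OR] = 1 − (1−0.15) × (1−0.09) × (1−0.11) = 0.311585
P(Release chain inoperative) [AND] = 0.26 × 0.04 × 0.328400 × 0.311585 = 0.001064
P(Zone A unavailable) [OR] = 1 − (1−0.41) × (1−0.40) = 0.646000
P(Fire suppression does not activate) [OR] = 1 − (1−0.001064) × (1−0.646000) = 0.646377
Rounded to 4 decimal places: P(Fire suppression does not activate) ≈ 0.6464.

0.6464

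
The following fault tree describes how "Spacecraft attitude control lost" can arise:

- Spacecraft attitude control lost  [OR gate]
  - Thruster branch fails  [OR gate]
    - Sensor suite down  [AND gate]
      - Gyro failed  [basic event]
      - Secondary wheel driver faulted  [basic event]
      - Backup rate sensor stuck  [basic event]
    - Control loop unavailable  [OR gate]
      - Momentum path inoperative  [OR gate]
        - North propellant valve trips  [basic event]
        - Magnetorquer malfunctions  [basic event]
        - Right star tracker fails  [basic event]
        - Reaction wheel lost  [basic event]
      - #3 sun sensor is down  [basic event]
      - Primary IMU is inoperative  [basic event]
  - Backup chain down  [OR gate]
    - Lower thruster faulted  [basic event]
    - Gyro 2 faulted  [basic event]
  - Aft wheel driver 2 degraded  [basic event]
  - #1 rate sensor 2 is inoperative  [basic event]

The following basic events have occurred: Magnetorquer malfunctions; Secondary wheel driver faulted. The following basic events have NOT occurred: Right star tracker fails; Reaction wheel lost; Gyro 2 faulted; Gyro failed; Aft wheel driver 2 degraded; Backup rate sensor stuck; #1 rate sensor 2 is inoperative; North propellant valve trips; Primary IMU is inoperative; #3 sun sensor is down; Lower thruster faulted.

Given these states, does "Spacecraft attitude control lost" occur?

Yes

Sensor suite down [AND]: Gyro failed=not, Secondary wheel driver faulted=occurs, Backup rate sensor stuck=not → not all inputs occur → does not occur.
Momentum path inoperative [OR]: North propellant valve trips=not, Magnetorquer malfunctions=occurs, Right star tracker fails=not, Reaction wheel lost=not → at least one input occurs → occurs.
Control loop unavailable [OR]: Momentum path inoperative=occurs, #3 sun sensor is down=not, Primary IMU is inoperative=not → at least one input occurs → occurs.
Thruster branch fails [OR]: Sensor suite down=not, Control loop unavailable=occurs → at least one input occurs → occurs.
Backup chain down [OR]: Lower thruster faulted=not, Gyro 2 faulted=not → no input occurs → does not occur.
Spacecraft attitude control lost [OR]: Thruster branch fails=occurs, Backup chain down=not, Aft wheel driver 2 degraded=not, #1 rate sensor 2 is inoperative=not → at least one input occurs → occurs.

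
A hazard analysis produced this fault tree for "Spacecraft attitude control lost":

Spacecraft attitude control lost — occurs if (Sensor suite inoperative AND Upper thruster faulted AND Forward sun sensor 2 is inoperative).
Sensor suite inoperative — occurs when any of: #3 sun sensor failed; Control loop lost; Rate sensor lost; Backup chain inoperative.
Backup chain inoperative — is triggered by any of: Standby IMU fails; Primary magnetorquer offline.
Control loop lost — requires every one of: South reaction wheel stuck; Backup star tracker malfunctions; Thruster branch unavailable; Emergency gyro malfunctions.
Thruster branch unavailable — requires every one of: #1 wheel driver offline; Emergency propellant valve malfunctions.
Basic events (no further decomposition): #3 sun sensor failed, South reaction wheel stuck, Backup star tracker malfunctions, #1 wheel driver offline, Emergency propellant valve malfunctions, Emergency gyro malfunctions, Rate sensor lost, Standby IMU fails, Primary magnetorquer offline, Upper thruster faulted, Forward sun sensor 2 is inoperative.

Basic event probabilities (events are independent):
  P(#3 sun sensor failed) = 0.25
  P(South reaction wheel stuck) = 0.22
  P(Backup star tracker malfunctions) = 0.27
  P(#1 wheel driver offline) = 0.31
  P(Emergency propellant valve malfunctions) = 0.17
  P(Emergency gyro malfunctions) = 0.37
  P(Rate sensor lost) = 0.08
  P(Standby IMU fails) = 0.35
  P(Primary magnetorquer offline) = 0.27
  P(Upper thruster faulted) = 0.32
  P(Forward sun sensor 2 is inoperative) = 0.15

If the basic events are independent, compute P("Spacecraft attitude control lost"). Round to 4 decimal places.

P(Thruster branch unavailable) [AND] = 0.31 × 0.17 = 0.052700
P(Control loop lost) [AND] = 0.22 × 0.27 × 0.052700 × 0.37 = 0.001158
P(Backup chain inoperative) [OR] = 1 − (1−0.35) × (1−0.27) = 0.525500
P(Sensor suite inoperative) [OR] = 1 − (1−0.25) × (1−0.001158) × (1−0.08) × (1−0.525500) = 0.672974
P(Spacecraft attitude control lost) [AND] = 0.672974 × 0.32 × 0.15 = 0.032303
Rounded to 4 decimal places: P(Spacecraft attitude control lost) ≈ 0.0323.

0.0323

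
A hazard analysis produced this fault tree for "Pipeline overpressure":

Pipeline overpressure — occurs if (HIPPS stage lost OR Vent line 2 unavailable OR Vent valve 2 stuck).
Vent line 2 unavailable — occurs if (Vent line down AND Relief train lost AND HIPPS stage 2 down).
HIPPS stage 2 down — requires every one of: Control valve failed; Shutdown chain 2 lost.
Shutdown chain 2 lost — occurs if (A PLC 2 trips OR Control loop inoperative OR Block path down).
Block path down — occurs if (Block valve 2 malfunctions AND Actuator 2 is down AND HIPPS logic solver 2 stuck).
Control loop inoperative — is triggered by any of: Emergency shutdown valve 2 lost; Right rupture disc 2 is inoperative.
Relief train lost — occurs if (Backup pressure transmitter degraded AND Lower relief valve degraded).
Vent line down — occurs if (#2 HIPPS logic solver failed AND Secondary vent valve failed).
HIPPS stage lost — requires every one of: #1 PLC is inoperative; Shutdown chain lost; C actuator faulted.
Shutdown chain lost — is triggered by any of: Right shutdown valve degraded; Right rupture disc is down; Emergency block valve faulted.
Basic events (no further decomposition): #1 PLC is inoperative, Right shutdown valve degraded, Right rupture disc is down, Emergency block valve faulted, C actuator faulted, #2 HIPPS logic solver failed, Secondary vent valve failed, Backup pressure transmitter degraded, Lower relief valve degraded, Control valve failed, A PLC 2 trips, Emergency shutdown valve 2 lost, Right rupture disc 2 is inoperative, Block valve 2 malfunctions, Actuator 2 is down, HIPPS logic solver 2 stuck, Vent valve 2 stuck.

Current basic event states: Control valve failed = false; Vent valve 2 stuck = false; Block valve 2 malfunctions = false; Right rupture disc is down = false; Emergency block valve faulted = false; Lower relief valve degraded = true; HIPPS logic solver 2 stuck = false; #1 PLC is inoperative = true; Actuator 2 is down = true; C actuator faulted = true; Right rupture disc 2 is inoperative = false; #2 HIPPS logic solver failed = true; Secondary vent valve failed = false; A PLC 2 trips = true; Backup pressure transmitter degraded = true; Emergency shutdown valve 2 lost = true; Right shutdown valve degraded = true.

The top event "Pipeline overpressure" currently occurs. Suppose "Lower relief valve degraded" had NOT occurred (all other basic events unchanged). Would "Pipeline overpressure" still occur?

Yes

Counterfactual: set "Lower relief valve degraded" to not occurred.
Shutdown chain lost [OR]: Right shutdown valve degraded=occurs, Right rupture disc is down=not, Emergency block valve faulted=not → at least one input occurs → occurs.
HIPPS stage lost [AND]: #1 PLC is inoperative=occurs, Shutdown chain lost=occurs, C actuator faulted=occurs → all inputs occur → occurs.
Vent line down [AND]: #2 HIPPS logic solver failed=occurs, Secondary vent valve failed=not → not all inputs occur → does not occur.
Relief train lost [AND]: Backup pressure transmitter degraded=occurs, Lower relief valve degraded=not → not all inputs occur → does not occur.
Control loop inoperative [OR]: Emergency shutdown valve 2 lost=occurs, Right rupture disc 2 is inoperative=not → at least one input occurs → occurs.
Block path down [AND]: Block valve 2 malfunctions=not, Actuator 2 is down=occurs, HIPPS logic solver 2 stuck=not → not all inputs occur → does not occur.
Shutdown chain 2 lost [OR]: A PLC 2 trips=occurs, Control loop inoperative=occurs, Block path down=not → at least one input occurs → occurs.
HIPPS stage 2 down [AND]: Control valve failed=not, Shutdown chain 2 lost=occurs → not all inputs occur → does not occur.
Vent line 2 unavailable [AND]: Vent line down=not, Relief train lost=not, HIPPS stage 2 down=not → not all inputs occur → does not occur.
Pipeline overpressure [OR]: HIPPS stage lost=occurs, Vent line 2 unavailable=not, Vent valve 2 stuck=not → at least one input occurs → occurs.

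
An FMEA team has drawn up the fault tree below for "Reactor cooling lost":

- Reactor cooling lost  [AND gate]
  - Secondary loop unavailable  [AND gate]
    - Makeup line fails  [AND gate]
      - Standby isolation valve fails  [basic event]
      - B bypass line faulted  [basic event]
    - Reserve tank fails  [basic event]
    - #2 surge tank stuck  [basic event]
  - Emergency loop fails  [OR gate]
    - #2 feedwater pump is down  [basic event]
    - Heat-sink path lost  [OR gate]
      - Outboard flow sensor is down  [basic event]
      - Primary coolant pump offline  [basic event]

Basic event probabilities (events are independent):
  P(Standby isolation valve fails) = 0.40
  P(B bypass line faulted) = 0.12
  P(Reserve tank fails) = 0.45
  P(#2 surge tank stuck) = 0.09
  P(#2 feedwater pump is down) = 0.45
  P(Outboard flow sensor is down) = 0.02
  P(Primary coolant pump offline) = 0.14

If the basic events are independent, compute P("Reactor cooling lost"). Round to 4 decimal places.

0.0010

P(Makeup line fails) [AND] = 0.40 × 0.12 = 0.048000
P(Secondary loop unavailable) [AND] = 0.048000 × 0.45 × 0.09 = 0.001944
P(Heat-sink path lost) [OR] = 1 − (1−0.02) × (1−0.14) = 0.157200
P(Emergency loop fails) [OR] = 1 − (1−0.45) × (1−0.157200) = 0.536460
P(Reactor cooling lost) [AND] = 0.001944 × 0.536460 = 0.001043
Rounded to 4 decimal places: P(Reactor cooling lost) ≈ 0.0010.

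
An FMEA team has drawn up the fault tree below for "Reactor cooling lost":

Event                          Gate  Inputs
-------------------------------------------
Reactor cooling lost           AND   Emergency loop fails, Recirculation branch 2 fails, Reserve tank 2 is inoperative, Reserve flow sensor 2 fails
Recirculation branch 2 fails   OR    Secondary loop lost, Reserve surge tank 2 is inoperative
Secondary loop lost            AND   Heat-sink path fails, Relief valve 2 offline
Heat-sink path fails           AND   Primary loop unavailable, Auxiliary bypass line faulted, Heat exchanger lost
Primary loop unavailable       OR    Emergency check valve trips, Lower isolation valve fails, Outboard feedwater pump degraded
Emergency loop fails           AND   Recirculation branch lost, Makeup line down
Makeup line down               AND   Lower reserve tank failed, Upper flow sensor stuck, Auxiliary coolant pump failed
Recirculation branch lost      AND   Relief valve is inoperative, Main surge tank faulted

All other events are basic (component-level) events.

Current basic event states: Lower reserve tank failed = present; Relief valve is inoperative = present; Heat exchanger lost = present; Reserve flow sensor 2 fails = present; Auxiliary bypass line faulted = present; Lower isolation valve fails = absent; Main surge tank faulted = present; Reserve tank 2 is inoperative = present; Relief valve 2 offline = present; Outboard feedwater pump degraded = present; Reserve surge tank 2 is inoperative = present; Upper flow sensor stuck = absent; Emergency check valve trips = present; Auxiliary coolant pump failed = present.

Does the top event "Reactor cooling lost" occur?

Recirculation branch lost [AND]: Relief valve is inoperative=occurs, Main surge tank faulted=occurs → all inputs occur → occurs.
Makeup line down [AND]: Lower reserve tank failed=occurs, Upper flow sensor stuck=not, Auxiliary coolant pump failed=occurs → not all inputs occur → does not occur.
Emergency loop fails [AND]: Recirculation branch lost=occurs, Makeup line down=not → not all inputs occur → does not occur.
Primary loop unavailable [OR]: Emergency check valve trips=occurs, Lower isolation valve fails=not, Outboard feedwater pump degraded=occurs → at least one input occurs → occurs.
Heat-sink path fails [AND]: Primary loop unavailable=occurs, Auxiliary bypass line faulted=occurs, Heat exchanger lost=occurs → all inputs occur → occurs.
Secondary loop lost [AND]: Heat-sink path fails=occurs, Relief valve 2 offline=occurs → all inputs occur → occurs.
Recirculation branch 2 fails [OR]: Secondary loop lost=occurs, Reserve surge tank 2 is inoperative=occurs → at least one input occurs → occurs.
Reactor cooling lost [AND]: Emergency loop fails=not, Recirculation branch 2 fails=occurs, Reserve tank 2 is inoperative=occurs, Reserve flow sensor 2 fails=occurs → not all inputs occur → does not occur.

No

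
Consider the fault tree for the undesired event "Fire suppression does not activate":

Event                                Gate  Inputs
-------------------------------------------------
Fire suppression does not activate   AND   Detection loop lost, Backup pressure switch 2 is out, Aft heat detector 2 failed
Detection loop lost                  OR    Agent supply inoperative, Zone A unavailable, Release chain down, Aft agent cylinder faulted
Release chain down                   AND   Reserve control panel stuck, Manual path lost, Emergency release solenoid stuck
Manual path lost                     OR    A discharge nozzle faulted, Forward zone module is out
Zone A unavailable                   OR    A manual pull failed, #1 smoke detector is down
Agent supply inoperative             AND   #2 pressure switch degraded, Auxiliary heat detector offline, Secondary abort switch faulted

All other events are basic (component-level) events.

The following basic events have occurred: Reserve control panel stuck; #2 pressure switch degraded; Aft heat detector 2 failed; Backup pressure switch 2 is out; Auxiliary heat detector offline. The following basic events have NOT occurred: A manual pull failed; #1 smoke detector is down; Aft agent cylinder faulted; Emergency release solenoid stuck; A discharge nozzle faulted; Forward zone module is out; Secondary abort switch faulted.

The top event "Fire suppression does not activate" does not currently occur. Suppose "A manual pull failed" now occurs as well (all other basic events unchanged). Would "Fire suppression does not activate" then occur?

Yes

Counterfactual: set "A manual pull failed" to occurred.
Agent supply inoperative [AND]: #2 pressure switch degraded=occurs, Auxiliary heat detector offline=occurs, Secondary abort switch faulted=not → not all inputs occur → does not occur.
Zone A unavailable [OR]: A manual pull failed=occurs, #1 smoke detector is down=not → at least one input occurs → occurs.
Manual path lost [OR]: A discharge nozzle faulted=not, Forward zone module is out=not → no input occurs → does not occur.
Release chain down [AND]: Reserve control panel stuck=occurs, Manual path lost=not, Emergency release solenoid stuck=not → not all inputs occur → does not occur.
Detection loop lost [OR]: Agent supply inoperative=not, Zone A unavailable=occurs, Release chain down=not, Aft agent cylinder faulted=not → at least one input occurs → occurs.
Fire suppression does not activate [AND]: Detection loop lost=occurs, Backup pressure switch 2 is out=occurs, Aft heat detector 2 failed=occurs → all inputs occur → occurs.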